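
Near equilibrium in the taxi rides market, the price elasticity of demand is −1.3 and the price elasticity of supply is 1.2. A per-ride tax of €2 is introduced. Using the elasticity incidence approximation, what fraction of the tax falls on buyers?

Buyers' share ≈ 0.48.

Incidence ratio: buyers' share ≈ εs / (εs + |εd|) = 1.2 / (1.2 + 1.3) = 0.48.
Supply is the less elastic side, so buyers bear the smaller share.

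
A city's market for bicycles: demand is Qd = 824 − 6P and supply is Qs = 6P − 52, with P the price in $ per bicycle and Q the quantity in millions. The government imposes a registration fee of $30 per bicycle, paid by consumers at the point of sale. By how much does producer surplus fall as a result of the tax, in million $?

Producer surplus falls by $5115 million.

Without the tax, 824 − 6P = 6P − 52 gives 12P = 876, so P* = $73 and Q* = 386.
With the tax collected from consumers, demand (in seller-price terms) shifts: Qd = 824 − 6(P + 30).
Solving gives Q = 296 with consumers paying $88 and suppliers receiving $58 (the $30 wedge).
ΔPS is the trapezoid between Q = 296 and Q = 386 of height $15: ½ · (386 + 296) · 15 = $5115.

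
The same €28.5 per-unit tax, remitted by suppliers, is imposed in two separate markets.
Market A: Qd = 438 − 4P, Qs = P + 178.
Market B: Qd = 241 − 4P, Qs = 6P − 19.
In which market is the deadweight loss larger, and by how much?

Market B, by €649.8.

Market A: pre-tax P* = €52, Q* = 230; post-tax Q = 207.2; deadweight loss = €324.9.
Market B: pre-tax P* = €26, Q* = 137; post-tax Q = 68.6; deadweight loss = €974.7.
Difference: €324.9 vs €974.7 → market B is larger by €649.8.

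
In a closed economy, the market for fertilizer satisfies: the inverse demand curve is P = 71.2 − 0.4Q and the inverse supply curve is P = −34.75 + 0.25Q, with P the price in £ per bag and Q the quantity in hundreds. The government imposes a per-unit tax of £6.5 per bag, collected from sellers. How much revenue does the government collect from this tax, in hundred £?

Tax revenue = £994.5 hundred.

Inverting to Q(P) form: Qd = 178 − 2.5P; Qs = 4P + 139.
Without the tax, 178 − 2.5P = 4P + 139 gives 6.5P = 39, so P* = £6 and Q* = 163.
With the tax collected from sellers, supply shifts: Qs = 4(P − 6.5) + 139.
New equilibrium: buyers pay £10, sellers receive £3.5, Q = 153. (Wedge: Pb − Ps = 6.5.)
Revenue = t · Q = 6.5 · 153 = £994.5.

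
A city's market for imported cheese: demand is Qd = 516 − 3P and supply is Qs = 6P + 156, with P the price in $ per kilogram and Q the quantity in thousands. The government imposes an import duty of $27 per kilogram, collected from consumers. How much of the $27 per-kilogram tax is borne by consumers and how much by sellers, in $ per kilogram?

Before the tax: set 516 − 3P = 6P + 156 → P* = $40, Q* = 396.
With the tax collected from consumers, demand (in seller-price terms) shifts: Qd = 516 − 3(P + 27).
Solving gives Q = 342 with consumers paying $58 and sellers receiving $31 (the $27 wedge).
Burden on consumers: $18; on sellers: $9. (They sum to $27.)
The less price-elastic side of the market bears the larger share of a per-unit tax.

Consumers bear $18 per kilogram; sellers bear $9 per kilogram.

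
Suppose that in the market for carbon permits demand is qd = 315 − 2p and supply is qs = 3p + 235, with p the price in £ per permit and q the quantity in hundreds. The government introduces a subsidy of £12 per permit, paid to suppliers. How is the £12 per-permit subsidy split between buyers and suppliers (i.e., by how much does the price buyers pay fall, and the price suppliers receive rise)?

Without the subsidy, 315 − 2p = 3p + 235 gives 5p = 80, so p* = £16 and q* = 283.
With a per-unit subsidy paid to suppliers, each receives p + 12 per unit sold, so supply becomes qs = 3(p + 12) + 235.
Solving gives q = 297.4 with buyers paying £8.8 and suppliers receiving £20.8 (the £12 wedge).
Gain to buyers: £7.2; to suppliers: £4.8. (They sum to £12.)

Buyers gain £7.2 per permit; suppliers gain £4.8 per permit.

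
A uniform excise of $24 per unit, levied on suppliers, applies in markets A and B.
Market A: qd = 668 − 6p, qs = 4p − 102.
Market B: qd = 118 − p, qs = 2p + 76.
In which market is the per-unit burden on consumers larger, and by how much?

Market B, by $6.4.

Market A: pre-tax p* = $77, q* = 206; post-tax q = 148.4; per-unit burden on consumers = $9.6.
Market B: pre-tax p* = $14, q* = 104; post-tax q = 88; per-unit burden on consumers = $16.
Difference: $9.6 vs $16 → market B is larger by $6.4.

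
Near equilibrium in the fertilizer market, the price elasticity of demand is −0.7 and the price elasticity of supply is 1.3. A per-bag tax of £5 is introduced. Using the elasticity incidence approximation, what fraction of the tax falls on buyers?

Incidence ratio: buyers' share ≈ εs / (εs + |εd|) = 1.3 / (1.3 + 0.7) = 0.65.
Supply is the more elastic side, so buyers bear the larger share.

Buyers' share ≈ 0.65.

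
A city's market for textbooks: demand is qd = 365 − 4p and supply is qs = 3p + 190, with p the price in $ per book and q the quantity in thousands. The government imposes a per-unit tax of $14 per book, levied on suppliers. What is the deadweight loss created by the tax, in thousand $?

Without the tax, 365 − 4p = 3p + 190 gives 7p = 175, so p* = $25 and q* = 265.
With the tax collected from suppliers, supply shifts: qs = 3(p − 14) + 190.
New equilibrium: consumers pay $31, suppliers receive $17, q = 241. (Wedge: pb − ps = 14.)
Quantity falls by |ΔQ| = |265 − 241| = 24.
DWL = ½ · t · |ΔQ| = ½ · 14 · 24 = $168.

Deadweight loss = $168 thousand.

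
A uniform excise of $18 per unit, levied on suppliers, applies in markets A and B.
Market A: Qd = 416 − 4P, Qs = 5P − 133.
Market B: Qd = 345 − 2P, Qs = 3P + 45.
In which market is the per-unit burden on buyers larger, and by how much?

Market A: pre-tax P* = $61, Q* = 172; post-tax Q = 132; per-unit burden on buyers = $10.
Market B: pre-tax P* = $60, Q* = 225; post-tax Q = 203.4; per-unit burden on buyers = $10.8.
Difference: $10 vs $10.8 → market B is larger by $0.8.

Market B, by $0.8.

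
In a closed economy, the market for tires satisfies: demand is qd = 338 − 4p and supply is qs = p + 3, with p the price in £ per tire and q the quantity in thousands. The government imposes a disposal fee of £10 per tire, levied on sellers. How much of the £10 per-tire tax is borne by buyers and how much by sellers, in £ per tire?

Buyers bear £2 per tire; sellers bear £8 per tire.

Before the tax: set 338 − 4p = p + 3 → p* = £67, q* = 70.
With the tax collected from sellers, supply shifts: qs = (p − 10) + 3.
New equilibrium: buyers pay £69, sellers receive £59, q = 62. (Wedge: pb − ps = 10.)
Burden on buyers: £2; on sellers: £8. (They sum to £10.)
The less price-elastic side of the market bears the larger share of a per-unit tax.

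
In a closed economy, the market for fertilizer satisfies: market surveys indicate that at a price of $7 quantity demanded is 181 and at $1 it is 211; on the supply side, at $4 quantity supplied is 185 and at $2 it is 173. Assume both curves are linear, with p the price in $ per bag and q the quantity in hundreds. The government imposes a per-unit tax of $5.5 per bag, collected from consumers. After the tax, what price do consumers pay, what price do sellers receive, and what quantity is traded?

Consumers pay $8; sellers receive $2.5; quantity = 176.

Demand slope: (211 − 181)/(1 − 7) = -5, so qd = 216 − 5p.
Supply slope: (173 − 185)/(2 − 4) = 6, so qs = 6p + 161.
Before the tax: set 216 − 5p = 6p + 161 → p* = $5, q* = 191.
With the tax collected from consumers, demand (in seller-price terms) shifts: qd = 216 − 5(p + 5.5).
New equilibrium: consumers pay $8, sellers receive $2.5, q = 176. (Wedge: pb − ps = 5.5.)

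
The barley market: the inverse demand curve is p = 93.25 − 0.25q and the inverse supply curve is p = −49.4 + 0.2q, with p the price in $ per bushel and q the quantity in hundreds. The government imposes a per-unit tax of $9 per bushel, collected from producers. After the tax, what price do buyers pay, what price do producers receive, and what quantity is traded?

Buyers pay $19; producers receive $10; quantity = 297.

Inverting to q(p) form: qd = 373 − 4p; qs = 5p + 247.
Before the tax: set 373 − 4p = 5p + 247 → p* = $14, q* = 317.
With the tax collected from producers, supply shifts: qs = 5(p − 9) + 247.
Solving gives q = 297 with buyers paying $19 and producers receiving $10 (the $9 wedge).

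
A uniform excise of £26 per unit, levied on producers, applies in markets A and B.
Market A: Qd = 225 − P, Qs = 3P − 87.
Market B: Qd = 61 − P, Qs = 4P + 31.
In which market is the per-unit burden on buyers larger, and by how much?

Market B, by £1.3.

Market A: pre-tax P* = £78, Q* = 147; post-tax Q = 127.5; per-unit burden on buyers = £19.5.
Market B: pre-tax P* = £6, Q* = 55; post-tax Q = 34.2; per-unit burden on buyers = £20.8.
Difference: £19.5 vs £20.8 → market B is larger by £1.3.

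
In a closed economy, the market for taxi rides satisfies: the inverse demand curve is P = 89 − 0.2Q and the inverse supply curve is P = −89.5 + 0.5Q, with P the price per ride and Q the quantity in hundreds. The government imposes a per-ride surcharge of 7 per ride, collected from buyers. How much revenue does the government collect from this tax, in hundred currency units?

Inverting to Q(P) form: Qd = 445 − 5P; Qs = 2P + 179.
Before the tax: set 445 − 5P = 2P + 179 → P* = 38, Q* = 255.
With the tax collected from buyers, demand (in seller-price terms) shifts: Qd = 445 − 5(P + 7).
Solving gives Q = 245 with buyers paying 40 and producers receiving 33 (the 7 wedge).
Revenue = t · Q = 7 · 245 = 1715.

Tax revenue = 1715 hundred.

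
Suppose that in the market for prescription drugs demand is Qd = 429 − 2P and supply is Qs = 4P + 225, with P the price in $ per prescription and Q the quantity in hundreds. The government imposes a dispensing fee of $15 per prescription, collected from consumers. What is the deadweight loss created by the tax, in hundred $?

Before the tax: set 429 − 2P = 4P + 225 → P* = $34, Q* = 361.
With the tax collected from consumers, demand (in seller-price terms) shifts: Qd = 429 − 2(P + 15).
Solving gives Q = 341 with consumers paying $44 and suppliers receiving $29 (the $15 wedge).
Quantity falls by |ΔQ| = |361 − 341| = 20.
DWL = ½ · t · |ΔQ| = ½ · 15 · 20 = $150.

Deadweight loss = $150 hundred.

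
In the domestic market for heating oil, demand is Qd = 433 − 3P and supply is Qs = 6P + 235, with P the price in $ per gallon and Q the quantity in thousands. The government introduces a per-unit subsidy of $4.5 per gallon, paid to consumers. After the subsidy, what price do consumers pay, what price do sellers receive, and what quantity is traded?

Before the subsidy: set 433 − 3P = 6P + 235 → P* = $22, Q* = 367.
With a per-unit subsidy paid to consumers, each effectively pays P − 4.5, so demand becomes Qd = 433 − 3(P − 4.5).
Solving gives Q = 376 with consumers paying $19 and sellers receiving $23.5 (the $4.5 wedge).

Consumers pay $19; sellers receive $23.5; quantity = 376.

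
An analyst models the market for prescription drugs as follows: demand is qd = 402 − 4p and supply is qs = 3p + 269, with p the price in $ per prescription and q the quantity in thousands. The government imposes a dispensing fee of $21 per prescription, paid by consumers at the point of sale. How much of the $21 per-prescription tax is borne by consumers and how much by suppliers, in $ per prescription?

Consumers bear $9 per prescription; suppliers bear $12 per prescription.

Without the tax, 402 − 4p = 3p + 269 gives 7p = 133, so p* = $19 and q* = 326.
With the tax collected from consumers, demand (in seller-price terms) shifts: qd = 402 − 4(p + 21).
New equilibrium: consumers pay $28, suppliers receive $7, q = 290. (Wedge: pb − ps = 21.)
Burden on consumers: $9; on suppliers: $12. (They sum to $21.)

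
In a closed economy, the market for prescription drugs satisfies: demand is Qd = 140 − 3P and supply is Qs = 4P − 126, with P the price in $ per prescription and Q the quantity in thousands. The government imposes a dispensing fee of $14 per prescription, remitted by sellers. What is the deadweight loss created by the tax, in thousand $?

Without the tax, 140 − 3P = 4P − 126 gives 7P = 266, so P* = $38 and Q* = 26.
With the tax collected from sellers, supply shifts: Qs = 4(P − 14) − 126.
New equilibrium: consumers pay $46, sellers receive $32, Q = 2. (Wedge: Pb − Ps = 14.)
Quantity falls by |ΔQ| = |26 − 2| = 24.
DWL = ½ · t · |ΔQ| = ½ · 14 · 24 = $168.

Deadweight loss = $168 thousand.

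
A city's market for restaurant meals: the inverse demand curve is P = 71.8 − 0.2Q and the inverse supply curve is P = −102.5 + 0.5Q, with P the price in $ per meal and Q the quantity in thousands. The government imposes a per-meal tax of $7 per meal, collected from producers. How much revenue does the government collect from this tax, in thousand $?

Rewrite in direct form: Qd = 359 − 5P and Qs = 2P + 205.
Without the tax, 359 − 5P = 2P + 205 gives 7P = 154, so P* = $22 and Q* = 249.
With the tax collected from producers, supply shifts: Qs = 2(P − 7) + 205.
Solving gives Q = 239 with consumers paying $24 and producers receiving $17 (the $7 wedge).
Revenue = t · Q = 7 · 239 = $1673.

Tax revenue = $1673 thousand.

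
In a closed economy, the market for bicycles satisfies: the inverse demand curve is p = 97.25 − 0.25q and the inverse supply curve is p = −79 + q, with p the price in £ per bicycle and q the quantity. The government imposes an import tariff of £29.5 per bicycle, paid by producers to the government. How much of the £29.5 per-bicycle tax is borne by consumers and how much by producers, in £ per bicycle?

Consumers bear £5.9 per bicycle; producers bear £23.6 per bicycle.

Rewrite in direct form: qd = 389 − 4p and qs = p + 79.
Before the tax: set 389 − 4p = p + 79 → p* = £62, q* = 141.
With the tax collected from producers, supply shifts: qs = (p − 29.5) + 79.
New equilibrium: consumers pay £67.9, producers receive £38.4, q = 117.4. (Wedge: pb − ps = 29.5.)
Burden on consumers: £5.9; on producers: £23.6. (They sum to £29.5.)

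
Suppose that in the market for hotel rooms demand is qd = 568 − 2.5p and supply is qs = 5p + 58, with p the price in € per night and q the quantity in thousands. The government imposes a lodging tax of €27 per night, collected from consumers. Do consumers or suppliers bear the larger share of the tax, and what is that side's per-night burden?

Without the tax, 568 − 2.5p = 5p + 58 gives 7.5p = 510, so p* = €68 and q* = 398.
With the tax collected from consumers, demand (in seller-price terms) shifts: qd = 568 − 2.5(p + 27).
Solving gives q = 353 with consumers paying €86 and suppliers receiving €59 (the €27 wedge).
Per-night burden: consumers €18, suppliers €9.
Consumers take the larger share because demand is less price-elastic here (demand slope 2.5 vs supply slope 5).

Consumers bear the larger share: €18 per night.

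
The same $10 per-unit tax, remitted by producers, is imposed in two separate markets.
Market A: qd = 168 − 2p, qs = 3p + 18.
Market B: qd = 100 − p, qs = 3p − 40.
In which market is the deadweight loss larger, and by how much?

Market A, by $22.5.

Market A: pre-tax p* = $30, q* = 108; post-tax q = 96; deadweight loss = $60.
Market B: pre-tax p* = $35, q* = 65; post-tax q = 57.5; deadweight loss = $37.5.
Difference: $60 vs $37.5 → market A is larger by $22.5.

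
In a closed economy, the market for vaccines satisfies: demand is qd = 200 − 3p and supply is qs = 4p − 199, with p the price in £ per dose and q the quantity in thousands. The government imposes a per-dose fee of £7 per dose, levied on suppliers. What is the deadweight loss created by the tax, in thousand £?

Without the tax, 200 − 3p = 4p − 199 gives 7p = 399, so p* = £57 and q* = 29.
With the tax collected from suppliers, supply shifts: qs = 4(p − 7) − 199.
Solving gives q = 17 with consumers paying £61 and suppliers receiving £54 (the £7 wedge).
Quantity falls by |ΔQ| = |29 − 17| = 12.
DWL = ½ · t · |ΔQ| = ½ · 7 · 12 = £42.

Deadweight loss = £42 thousand.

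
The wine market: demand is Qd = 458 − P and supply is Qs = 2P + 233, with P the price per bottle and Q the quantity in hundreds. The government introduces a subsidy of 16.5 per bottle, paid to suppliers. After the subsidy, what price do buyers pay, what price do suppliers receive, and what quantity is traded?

Before the subsidy: set 458 − P = 2P + 233 → P* = 75, Q* = 383.
With a per-unit subsidy paid to suppliers, each receives P + 16.5 per unit sold, so supply becomes Qs = 2(P + 16.5) + 233.
New equilibrium: buyers pay 64, suppliers receive 80.5, Q = 394. (Wedge: Pb − Ps = −16.5.)

Buyers pay 64; suppliers receive 80.5; quantity = 394.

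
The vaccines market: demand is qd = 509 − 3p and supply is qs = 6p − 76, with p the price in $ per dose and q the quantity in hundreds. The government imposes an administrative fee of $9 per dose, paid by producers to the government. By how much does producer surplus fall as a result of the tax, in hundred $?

Producer surplus falls by $915 hundred.

Before the tax: set 509 − 3p = 6p − 76 → p* = $65, q* = 314.
With the tax collected from producers, supply shifts: qs = 6(p − 9) − 76.
Solving gives q = 296 with consumers paying $71 and producers receiving $62 (the $9 wedge).
ΔPS is the trapezoid between Q = 296 and Q = 314 of height $3: ½ · (314 + 296) · 3 = $915.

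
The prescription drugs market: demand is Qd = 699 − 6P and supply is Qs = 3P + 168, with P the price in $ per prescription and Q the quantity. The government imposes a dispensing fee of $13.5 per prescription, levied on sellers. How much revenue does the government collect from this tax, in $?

Before the tax: set 699 − 6P = 3P + 168 → P* = $59, Q* = 345.
With the tax collected from sellers, supply shifts: Qs = 3(P − 13.5) + 168.
New equilibrium: buyers pay $63.5, sellers receive $50, Q = 318. (Wedge: Pb − Ps = 13.5.)
Revenue = t · Q = 13.5 · 318 = $4293.

Tax revenue = $4293.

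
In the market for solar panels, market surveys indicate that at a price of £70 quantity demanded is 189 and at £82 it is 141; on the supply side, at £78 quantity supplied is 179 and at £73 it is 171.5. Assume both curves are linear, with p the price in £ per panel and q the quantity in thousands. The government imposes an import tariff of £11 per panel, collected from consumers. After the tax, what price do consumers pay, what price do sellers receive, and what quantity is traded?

Consumers pay £77; sellers receive £66; quantity = 161.

Demand slope: (141 − 189)/(82 − 70) = -4, so qd = 469 − 4p.
Supply slope: (171.5 − 179)/(73 − 78) = 1.5, so qs = 1.5p + 62.
Without the tax, 469 − 4p = 1.5p + 62 gives 5.5p = 407, so p* = £74 and q* = 173.
With the tax collected from consumers, demand (in seller-price terms) shifts: qd = 469 − 4(p + 11).
Solving gives q = 161 with consumers paying £77 and sellers receiving £66 (the £11 wedge).
The less price-elastic side of the market bears the larger share of a per-unit tax.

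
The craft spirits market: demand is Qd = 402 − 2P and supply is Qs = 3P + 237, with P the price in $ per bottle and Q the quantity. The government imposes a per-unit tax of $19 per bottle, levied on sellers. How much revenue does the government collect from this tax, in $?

Before the tax: set 402 − 2P = 3P + 237 → P* = $33, Q* = 336.
With the tax collected from sellers, supply shifts: Qs = 3(P − 19) + 237.
New equilibrium: consumers pay $44.4, sellers receive $25.4, Q = 313.2. (Wedge: Pb − Ps = 19.)
Revenue = t · Q = 19 · 313.2 = $5950.8.

Tax revenue = $5950.8.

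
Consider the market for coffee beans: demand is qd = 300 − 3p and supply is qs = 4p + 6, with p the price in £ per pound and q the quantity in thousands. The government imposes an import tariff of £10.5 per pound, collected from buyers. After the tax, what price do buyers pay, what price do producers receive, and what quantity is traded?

Without the tax, 300 − 3p = 4p + 6 gives 7p = 294, so p* = £42 and q* = 174.
With the tax collected from buyers, demand (in seller-price terms) shifts: qd = 300 − 3(p + 10.5).
New equilibrium: buyers pay £48, producers receive £37.5, q = 156. (Wedge: pb − ps = 10.5.)
The less price-elastic side of the market bears the larger share of a per-unit tax.

Buyers pay £48; producers receive £37.5; quantity = 156.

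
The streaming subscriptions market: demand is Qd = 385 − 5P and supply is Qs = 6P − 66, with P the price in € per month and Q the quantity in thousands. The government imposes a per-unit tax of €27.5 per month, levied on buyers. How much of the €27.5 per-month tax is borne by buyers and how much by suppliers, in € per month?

Buyers bear €15 per month; suppliers bear €12.5 per month.

Without the tax, 385 − 5P = 6P − 66 gives 11P = 451, so P* = €41 and Q* = 180.
With the tax collected from buyers, demand (in seller-price terms) shifts: Qd = 385 − 5(P + 27.5).
New equilibrium: buyers pay €56, suppliers receive €28.5, Q = 105. (Wedge: Pb − Ps = 27.5.)
Burden on buyers: €15; on suppliers: €12.5. (They sum to €27.5.)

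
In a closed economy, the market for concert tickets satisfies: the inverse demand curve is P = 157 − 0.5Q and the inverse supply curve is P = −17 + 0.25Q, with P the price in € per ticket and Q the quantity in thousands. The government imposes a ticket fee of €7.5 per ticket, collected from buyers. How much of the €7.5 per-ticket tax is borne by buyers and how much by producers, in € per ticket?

Inverting to Q(P) form: Qd = 314 − 2P; Qs = 4P + 68.
Before the tax: set 314 − 2P = 4P + 68 → P* = €41, Q* = 232.
With the tax collected from buyers, demand (in seller-price terms) shifts: Qd = 314 − 2(P + 7.5).
Solving gives Q = 222 with buyers paying €46 and producers receiving €38.5 (the €7.5 wedge).
Burden on buyers: €5; on producers: €2.5. (They sum to €7.5.)

Buyers bear €5 per ticket; producers bear €2.5 per ticket.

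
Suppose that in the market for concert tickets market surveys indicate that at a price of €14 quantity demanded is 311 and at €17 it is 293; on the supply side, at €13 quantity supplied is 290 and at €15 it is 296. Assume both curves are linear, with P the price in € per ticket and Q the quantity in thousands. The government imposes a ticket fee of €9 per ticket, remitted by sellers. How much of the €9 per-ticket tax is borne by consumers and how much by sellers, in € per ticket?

Demand slope: (293 − 311)/(17 − 14) = -6, so Qd = 395 − 6P.
Supply slope: (296 − 290)/(15 − 13) = 3, so Qs = 3P + 251.
Before the tax: set 395 − 6P = 3P + 251 → P* = €16, Q* = 299.
With the tax collected from sellers, supply shifts: Qs = 3(P − 9) + 251.
New equilibrium: consumers pay €19, sellers receive €10, Q = 281. (Wedge: Pb − Ps = 9.)
Burden on consumers: €3; on sellers: €6. (They sum to €9.)

Consumers bear €3 per ticket; sellers bear €6 per ticket.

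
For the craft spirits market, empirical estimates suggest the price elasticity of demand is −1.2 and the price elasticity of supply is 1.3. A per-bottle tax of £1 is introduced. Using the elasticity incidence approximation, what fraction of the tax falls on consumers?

Incidence ratio: consumers' share ≈ εs / (εs + |εd|) = 1.3 / (1.3 + 1.2) = 0.52.
Supply is the more elastic side, so consumers bear the larger share.

Consumers' share ≈ 0.52.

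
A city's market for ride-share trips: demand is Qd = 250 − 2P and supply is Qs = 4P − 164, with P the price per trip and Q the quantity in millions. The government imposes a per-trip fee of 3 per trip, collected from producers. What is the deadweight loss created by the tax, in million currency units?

Deadweight loss = 6 million.

Before the tax: set 250 − 2P = 4P − 164 → P* = 69, Q* = 112.
With the tax collected from producers, supply shifts: Qs = 4(P − 3) − 164.
New equilibrium: buyers pay 71, producers receive 68, Q = 108. (Wedge: Pb − Ps = 3.)
Quantity falls by |ΔQ| = |112 − 108| = 4.
DWL = ½ · t · |ΔQ| = ½ · 3 · 4 = 6.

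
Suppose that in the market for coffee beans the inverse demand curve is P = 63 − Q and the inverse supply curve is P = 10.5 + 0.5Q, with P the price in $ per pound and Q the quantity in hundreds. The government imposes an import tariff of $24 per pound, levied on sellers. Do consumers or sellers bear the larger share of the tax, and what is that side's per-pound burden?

Consumers bear the larger share: $16 per pound.

Rewrite in direct form: Qd = 63 − P and Qs = 2P − 21.
Before the tax: set 63 − P = 2P − 21 → P* = $28, Q* = 35.
With the tax collected from sellers, supply shifts: Qs = 2(P − 24) − 21.
New equilibrium: consumers pay $44, sellers receive $20, Q = 19. (Wedge: Pb − Ps = 24.)
Per-pound burden: consumers $16, sellers $8.
Consumers take the larger share because demand is less price-elastic here (demand slope 1 vs supply slope 2).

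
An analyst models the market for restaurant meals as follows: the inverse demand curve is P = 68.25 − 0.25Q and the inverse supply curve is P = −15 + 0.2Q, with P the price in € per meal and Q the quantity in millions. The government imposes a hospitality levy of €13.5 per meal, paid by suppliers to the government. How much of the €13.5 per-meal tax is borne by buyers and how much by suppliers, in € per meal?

Buyers bear €7.5 per meal; suppliers bear €6 per meal.

Inverting to Q(P) form: Qd = 273 − 4P; Qs = 5P + 75.
Before the tax: set 273 − 4P = 5P + 75 → P* = €22, Q* = 185.
With the tax collected from suppliers, supply shifts: Qs = 5(P − 13.5) + 75.
Solving gives Q = 155 with buyers paying €29.5 and suppliers receiving €16 (the €13.5 wedge).
Burden on buyers: €7.5; on suppliers: €6. (They sum to €13.5.)
The less price-elastic side of the market bears the larger share of a per-unit tax.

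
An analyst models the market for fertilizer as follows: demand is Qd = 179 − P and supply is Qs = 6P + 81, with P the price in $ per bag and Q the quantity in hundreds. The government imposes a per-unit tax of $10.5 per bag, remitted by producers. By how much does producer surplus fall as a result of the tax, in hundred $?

Before the tax: set 179 − P = 6P + 81 → P* = $14, Q* = 165.
With the tax collected from producers, supply shifts: Qs = 6(P − 10.5) + 81.
Solving gives Q = 156 with consumers paying $23 and producers receiving $12.5 (the $10.5 wedge).
ΔPS is the trapezoid between Q = 156 and Q = 165 of height $1.5: ½ · (165 + 156) · 1.5 = $240.75.

Producer surplus falls by $240.75 hundred.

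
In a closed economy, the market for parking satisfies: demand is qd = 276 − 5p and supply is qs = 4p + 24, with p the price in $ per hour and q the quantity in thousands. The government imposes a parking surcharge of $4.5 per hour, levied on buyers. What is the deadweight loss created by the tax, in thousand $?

Deadweight loss = $22.5 thousand.

Without the tax, 276 − 5p = 4p + 24 gives 9p = 252, so p* = $28 and q* = 136.
With the tax collected from buyers, demand (in seller-price terms) shifts: qd = 276 − 5(p + 4.5).
Solving gives q = 126 with buyers paying $30 and producers receiving $25.5 (the $4.5 wedge).
Quantity falls by |ΔQ| = |136 − 126| = 10.
DWL = ½ · t · |ΔQ| = ½ · 4.5 · 10 = $22.5.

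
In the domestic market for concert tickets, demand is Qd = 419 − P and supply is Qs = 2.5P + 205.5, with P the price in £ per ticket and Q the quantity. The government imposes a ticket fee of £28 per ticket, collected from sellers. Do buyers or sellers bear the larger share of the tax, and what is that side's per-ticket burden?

Without the tax, 419 − P = 2.5P + 205.5 gives 3.5P = 213.5, so P* = £61 and Q* = 358.
With the tax collected from sellers, supply shifts: Qs = 2.5(P − 28) + 205.5.
Solving gives Q = 338 with buyers paying £81 and sellers receiving £53 (the £28 wedge).
Per-ticket burden: buyers £20, sellers £8.
Buyers take the larger share because demand is less price-elastic here (demand slope 1 vs supply slope 2.5).
The less price-elastic side of the market bears the larger share of a per-unit tax.

Buyers bear the larger share: £20 per ticket.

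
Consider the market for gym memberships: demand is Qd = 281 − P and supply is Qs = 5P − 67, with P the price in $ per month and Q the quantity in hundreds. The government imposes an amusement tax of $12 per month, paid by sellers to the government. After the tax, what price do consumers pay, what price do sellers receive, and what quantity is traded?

Without the tax, 281 − P = 5P − 67 gives 6P = 348, so P* = $58 and Q* = 223.
With the tax collected from sellers, supply shifts: Qs = 5(P − 12) − 67.
Solving gives Q = 213 with consumers paying $68 and sellers receiving $56 (the $12 wedge).

Consumers pay $68; sellers receive $56; quantity = 213.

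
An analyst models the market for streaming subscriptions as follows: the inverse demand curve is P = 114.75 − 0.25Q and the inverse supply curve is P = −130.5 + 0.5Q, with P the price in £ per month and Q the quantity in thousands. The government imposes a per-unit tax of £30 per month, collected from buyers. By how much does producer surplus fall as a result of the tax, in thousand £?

Inverting to Q(P) form: Qd = 459 − 4P; Qs = 2P + 261.
Without the tax, 459 − 4P = 2P + 261 gives 6P = 198, so P* = £33 and Q* = 327.
With the tax collected from buyers, demand (in seller-price terms) shifts: Qd = 459 − 4(P + 30).
Solving gives Q = 287 with buyers paying £43 and sellers receiving £13 (the £30 wedge).
ΔPS is the trapezoid between Q = 287 and Q = 327 of height £20: ½ · (327 + 287) · 20 = £6140.

Producer surplus falls by £6140 thousand.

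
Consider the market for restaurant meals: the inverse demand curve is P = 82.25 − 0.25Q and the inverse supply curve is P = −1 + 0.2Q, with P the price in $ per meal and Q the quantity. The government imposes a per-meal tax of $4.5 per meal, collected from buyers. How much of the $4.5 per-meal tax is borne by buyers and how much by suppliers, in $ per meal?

Inverting to Q(P) form: Qd = 329 − 4P; Qs = 5P + 5.
Before the tax: set 329 − 4P = 5P + 5 → P* = $36, Q* = 185.
With the tax collected from buyers, demand (in seller-price terms) shifts: Qd = 329 − 4(P + 4.5).
New equilibrium: buyers pay $38.5, suppliers receive $34, Q = 175. (Wedge: Pb − Ps = 4.5.)
Burden on buyers: $2.5; on suppliers: $2. (They sum to $4.5.)

Buyers bear $2.5 per meal; suppliers bear $2 per meal.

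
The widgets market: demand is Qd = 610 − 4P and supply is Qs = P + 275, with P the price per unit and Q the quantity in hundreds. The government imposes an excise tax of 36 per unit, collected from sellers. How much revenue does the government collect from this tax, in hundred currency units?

Tax revenue = 11275.2 hundred.

Before the tax: set 610 − 4P = P + 275 → P* = 67, Q* = 342.
With the tax collected from sellers, supply shifts: Qs = (P − 36) + 275.
Solving gives Q = 313.2 with buyers paying 74.2 and sellers receiving 38.2 (the 36 wedge).
Revenue = t · Q = 36 · 313.2 = 11275.2.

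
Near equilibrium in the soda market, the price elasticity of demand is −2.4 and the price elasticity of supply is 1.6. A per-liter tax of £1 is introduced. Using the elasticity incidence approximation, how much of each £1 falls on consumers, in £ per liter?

Incidence ratio: consumers' share ≈ εs / (εs + |εd|) = 1.6 / (1.6 + 2.4) = 0.4.
So consumers bear ≈ 0.4 × £1 = £0.4; sellers bear £0.6.

Consumers bear ≈ £0.4 per liter.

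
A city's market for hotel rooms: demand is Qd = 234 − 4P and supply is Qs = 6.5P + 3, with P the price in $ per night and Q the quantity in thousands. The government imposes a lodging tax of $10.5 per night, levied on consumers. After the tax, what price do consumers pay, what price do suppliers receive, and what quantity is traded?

Consumers pay $28.5; suppliers receive $18; quantity = 120.

Before the tax: set 234 − 4P = 6.5P + 3 → P* = $22, Q* = 146.
With the tax collected from consumers, demand (in seller-price terms) shifts: Qd = 234 − 4(P + 10.5).
Solving gives Q = 120 with consumers paying $28.5 and suppliers receiving $18 (the $10.5 wedge).
The less price-elastic side of the market bears the larger share of a per-unit tax.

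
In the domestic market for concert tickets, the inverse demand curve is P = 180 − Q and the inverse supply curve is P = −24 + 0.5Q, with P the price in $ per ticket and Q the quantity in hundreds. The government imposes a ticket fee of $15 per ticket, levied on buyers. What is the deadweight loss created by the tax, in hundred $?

Rewrite in direct form: Qd = 180 − P and Qs = 2P + 48.
Without the tax, 180 − P = 2P + 48 gives 3P = 132, so P* = $44 and Q* = 136.
With the tax collected from buyers, demand (in seller-price terms) shifts: Qd = 180 − (P + 15).
New equilibrium: buyers pay $54, producers receive $39, Q = 126. (Wedge: Pb − Ps = 15.)
Quantity falls by |ΔQ| = |136 − 126| = 10.
DWL = ½ · t · |ΔQ| = ½ · 15 · 10 = $75.

Deadweight loss = $75 hundred.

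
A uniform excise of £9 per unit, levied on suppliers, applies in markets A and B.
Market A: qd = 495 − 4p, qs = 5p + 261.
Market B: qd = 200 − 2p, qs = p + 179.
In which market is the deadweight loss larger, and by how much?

Market A, by £63.

Market A: pre-tax p* = £26, q* = 391; post-tax q = 371; deadweight loss = £90.
Market B: pre-tax p* = £7, q* = 186; post-tax q = 180; deadweight loss = £27.
Difference: £90 vs £27 → market A is larger by £63.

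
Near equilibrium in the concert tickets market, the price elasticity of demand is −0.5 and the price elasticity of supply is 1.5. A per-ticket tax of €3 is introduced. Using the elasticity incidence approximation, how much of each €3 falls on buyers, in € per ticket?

Buyers bear ≈ €2.25 per ticket.

Incidence ratio: buyers' share ≈ εs / (εs + |εd|) = 1.5 / (1.5 + 0.5) = 0.75.
So buyers bear ≈ 0.75 × €3 = €2.25; producers bear €0.75.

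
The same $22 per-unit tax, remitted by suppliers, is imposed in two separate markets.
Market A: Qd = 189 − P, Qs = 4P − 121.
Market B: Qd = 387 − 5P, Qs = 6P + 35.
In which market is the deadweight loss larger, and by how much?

Market A: pre-tax P* = $62, Q* = 127; post-tax Q = 109.4; deadweight loss = $193.6.
Market B: pre-tax P* = $32, Q* = 227; post-tax Q = 167; deadweight loss = $660.
Difference: $193.6 vs $660 → market B is larger by $466.4.

Market B, by $466.4.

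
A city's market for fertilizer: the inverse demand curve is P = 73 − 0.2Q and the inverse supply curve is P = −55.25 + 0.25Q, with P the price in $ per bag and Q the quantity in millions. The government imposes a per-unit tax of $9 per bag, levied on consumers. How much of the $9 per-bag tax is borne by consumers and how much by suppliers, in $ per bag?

Consumers bear $4 per bag; suppliers bear $5 per bag.

Inverting to Q(P) form: Qd = 365 − 5P; Qs = 4P + 221.
Without the tax, 365 − 5P = 4P + 221 gives 9P = 144, so P* = $16 and Q* = 285.
With the tax collected from consumers, demand (in seller-price terms) shifts: Qd = 365 − 5(P + 9).
Solving gives Q = 265 with consumers paying $20 and suppliers receiving $11 (the $9 wedge).
Burden on consumers: $4; on suppliers: $5. (They sum to $9.)
The less price-elastic side of the market bears the larger share of a per-unit tax.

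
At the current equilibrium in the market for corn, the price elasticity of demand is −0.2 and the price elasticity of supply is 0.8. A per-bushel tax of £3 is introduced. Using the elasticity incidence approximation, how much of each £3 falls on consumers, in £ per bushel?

Incidence ratio: consumers' share ≈ εs / (εs + |εd|) = 0.8 / (0.8 + 0.2) = 0.8.
So consumers bear ≈ 0.8 × £3 = £2.4; sellers bear £0.6.

Consumers bear ≈ £2.4 per bushel.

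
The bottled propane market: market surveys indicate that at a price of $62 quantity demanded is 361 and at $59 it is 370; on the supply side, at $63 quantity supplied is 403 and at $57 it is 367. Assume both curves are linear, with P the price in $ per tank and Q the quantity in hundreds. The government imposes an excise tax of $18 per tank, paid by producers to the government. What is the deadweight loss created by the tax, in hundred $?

Deadweight loss = $324 hundred.

Demand slope: (370 − 361)/(59 − 62) = -3, so Qd = 547 − 3P.
Supply slope: (367 − 403)/(57 − 63) = 6, so Qs = 6P + 25.
Without the tax, 547 − 3P = 6P + 25 gives 9P = 522, so P* = $58 and Q* = 373.
With the tax collected from producers, supply shifts: Qs = 6(P − 18) + 25.
Solving gives Q = 337 with consumers paying $70 and producers receiving $52 (the $18 wedge).
Quantity falls by |ΔQ| = |373 − 337| = 36.
DWL = ½ · t · |ΔQ| = ½ · 18 · 36 = $324.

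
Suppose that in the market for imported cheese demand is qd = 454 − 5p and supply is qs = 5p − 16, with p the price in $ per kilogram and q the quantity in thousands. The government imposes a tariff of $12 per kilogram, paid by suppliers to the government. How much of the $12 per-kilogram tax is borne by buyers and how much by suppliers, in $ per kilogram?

Before the tax: set 454 − 5p = 5p − 16 → p* = $47, q* = 219.
With the tax collected from suppliers, supply shifts: qs = 5(p − 12) − 16.
Solving gives q = 189 with buyers paying $53 and suppliers receiving $41 (the $12 wedge).
Burden on buyers: $6; on suppliers: $6. (They sum to $12.)

Buyers bear $6 per kilogram; suppliers bear $6 per kilogram.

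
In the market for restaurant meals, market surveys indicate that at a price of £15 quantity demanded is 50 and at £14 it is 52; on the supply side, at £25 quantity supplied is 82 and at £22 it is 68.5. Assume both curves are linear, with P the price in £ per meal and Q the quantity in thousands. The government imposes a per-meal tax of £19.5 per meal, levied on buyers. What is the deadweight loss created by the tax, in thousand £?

Deadweight loss = £263.25 thousand.

Demand slope: (52 − 50)/(14 − 15) = -2, so Qd = 80 − 2P.
Supply slope: (68.5 − 82)/(22 − 25) = 4.5, so Qs = 4.5P − 30.5.
Before the tax: set 80 − 2P = 4.5P − 30.5 → P* = £17, Q* = 46.
With the tax collected from buyers, demand (in seller-price terms) shifts: Qd = 80 − 2(P + 19.5).
Solving gives Q = 19 with buyers paying £30.5 and producers receiving £11 (the £19.5 wedge).
Quantity falls by |ΔQ| = |46 − 19| = 27.
DWL = ½ · t · |ΔQ| = ½ · 19.5 · 27 = £263.25.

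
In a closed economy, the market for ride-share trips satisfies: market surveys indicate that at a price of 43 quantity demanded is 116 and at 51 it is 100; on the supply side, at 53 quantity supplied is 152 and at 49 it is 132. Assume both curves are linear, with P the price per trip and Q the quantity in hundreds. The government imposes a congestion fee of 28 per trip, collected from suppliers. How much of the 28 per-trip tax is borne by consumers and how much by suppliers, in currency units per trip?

Consumers bear 20 per trip; suppliers bear 8 per trip.

Demand slope: (100 − 116)/(51 − 43) = -2, so Qd = 202 − 2P.
Supply slope: (132 − 152)/(49 − 53) = 5, so Qs = 5P − 113.
Without the tax, 202 − 2P = 5P − 113 gives 7P = 315, so P* = 45 and Q* = 112.
With the tax collected from suppliers, supply shifts: Qs = 5(P − 28) − 113.
Solving gives Q = 72 with consumers paying 65 and suppliers receiving 37 (the 28 wedge).
Burden on consumers: 20; on suppliers: 8. (They sum to 28.)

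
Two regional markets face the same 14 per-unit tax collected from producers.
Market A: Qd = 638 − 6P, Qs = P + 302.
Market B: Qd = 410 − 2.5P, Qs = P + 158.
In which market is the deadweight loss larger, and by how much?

Market A: pre-tax P* = 48, Q* = 350; post-tax Q = 338; deadweight loss = 84.
Market B: pre-tax P* = 72, Q* = 230; post-tax Q = 220; deadweight loss = 70.
Difference: 84 vs 70 → market A is larger by 14.

Market A, by 14.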